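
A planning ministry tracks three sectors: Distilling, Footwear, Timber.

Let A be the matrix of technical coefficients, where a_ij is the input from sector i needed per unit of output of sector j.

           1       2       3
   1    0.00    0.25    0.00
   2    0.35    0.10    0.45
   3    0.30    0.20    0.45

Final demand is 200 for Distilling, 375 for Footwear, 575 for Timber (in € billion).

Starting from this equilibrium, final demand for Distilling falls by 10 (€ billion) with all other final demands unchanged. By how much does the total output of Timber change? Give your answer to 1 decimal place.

Δx_3 = -10.5

I − A =
  [   1.00    -0.25     0.00]
  [  -0.35     0.90    -0.45]
  [  -0.30    -0.20     0.55]
Cofactors of I−A, C_ij = (−1)^(i+j)·(minor ij) (rows/columns in the sector order above):
  C_11 = (0.90)(0.55) − (-0.45)(-0.20) = 0.4050
  C_12 = −[(-0.35)(0.55) − (-0.45)(-0.30)] = 0.3275
  C_13 = (-0.35)(-0.20) − (0.90)(-0.30) = 0.3400
  C_21 = −[(-0.25)(0.55) − (0.00)(-0.20)] = 0.1375
  C_22 = (1.00)(0.55) − (0.00)(-0.30) = 0.5500
  C_23 = −[(1.00)(-0.20) − (-0.25)(-0.30)] = 0.2750
  C_31 = (-0.25)(-0.45) − (0.00)(0.90) = 0.1125
  C_32 = −[(1.00)(-0.45) − (0.00)(-0.35)] = 0.4500
  C_33 = (1.00)(0.90) − (-0.25)(-0.35) = 0.8125
det(I−A) = Σ_j (I−A)_1j·C_1j = (1.00)(0.4050) + (-0.25)(0.3275) + (0.00)(0.3400) = 0.323125
adj(I−A) = Cᵀ =
  [ 0.4050   0.1375   0.1125]
  [ 0.3275   0.5500   0.4500]
  [ 0.3400   0.2750   0.8125]
(I − A)⁻¹ = adj(I−A) / det(I−A) ≈
  [   1.2534     0.4255     0.3482]
  [   1.0135     1.7021     1.3926]
  [   1.0522     0.8511     2.5145]
Δx = (I − A)⁻¹ Δd with Δd having -10 in the Distilling component and 0 elsewhere.
So Δx_3 = L_31 · (-10), where L_31 = adj(I−A)_31 / det(I−A) = 0.3400 / 0.323125.
Δx_3 = 0.3400 × (-10) / 0.323125 = -3.40 / 0.323125 ≈ -10.5.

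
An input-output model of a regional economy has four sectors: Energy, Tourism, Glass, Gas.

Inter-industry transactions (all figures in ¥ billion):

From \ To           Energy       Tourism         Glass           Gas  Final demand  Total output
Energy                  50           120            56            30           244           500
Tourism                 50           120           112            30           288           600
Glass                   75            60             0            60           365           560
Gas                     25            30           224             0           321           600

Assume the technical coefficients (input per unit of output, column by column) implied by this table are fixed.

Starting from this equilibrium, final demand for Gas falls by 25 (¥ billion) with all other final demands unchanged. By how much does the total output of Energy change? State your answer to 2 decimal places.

Technical coefficients a_ij = z_ij / X_j:
  a_11 = 50/500 = 0.10, a_21 = 50/500 = 0.10, a_31 = 75/500 = 0.15, a_41 = 25/500 = 0.05
  a_12 = 120/600 = 0.20, a_22 = 120/600 = 0.20, a_32 = 60/600 = 0.10, a_42 = 30/600 = 0.05
  a_13 = 56/560 = 0.10, a_23 = 112/560 = 0.20, a_33 = 0/560 = 0.00, a_43 = 224/560 = 0.40
  a_14 = 30/600 = 0.05, a_24 = 30/600 = 0.05, a_34 = 60/600 = 0.10, a_44 = 0/600 = 0.00
I − A =
  [   0.90    -0.20    -0.10    -0.05]
  [  -0.10     0.80    -0.20    -0.05]
  [  -0.15    -0.10     1.00    -0.10]
  [  -0.05    -0.05    -0.40     1.00]
Compute the cofactors C_ij = (−1)^(i+j)·(3×3 minor ij) of I−A; the adjugate is their transpose:
adj(I−A) = Cᵀ =
  [ 0.742500   0.207000   0.140250   0.061500]
  [ 0.132500   0.843000   0.209750   0.069750]
  [ 0.134375   0.125625   0.695000   0.082500]
  [ 0.097500   0.102750   0.295500   0.663000]
det(I−A) = Σ_j (I−A)_1j·C_1j = (0.90)(0.742500) + (-0.20)(0.132500) + (-0.10)(0.134375) + (-0.05)(0.097500) = 0.6234375
(I − A)⁻¹ = adj(I−A) / det(I−A) ≈
  [   1.1910     0.3320     0.2250     0.0986]
  [   0.2125     1.3522     0.3364     0.1119]
  [   0.2155     0.2015     1.1148     0.1323]
  [   0.1564     0.1648     0.4740     1.0635]
Δx = (I − A)⁻¹ Δd with Δd having -25 in the Gas component and 0 elsewhere.
So Δx_1 = L_14 · (-25), where L_14 = adj(I−A)_14 / det(I−A) = 0.061500 / 0.6234375.
Δx_1 = 0.061500 × (-25) / 0.6234375 = -1.5375 / 0.6234375 ≈ -2.47.

Δx_1 = -2.47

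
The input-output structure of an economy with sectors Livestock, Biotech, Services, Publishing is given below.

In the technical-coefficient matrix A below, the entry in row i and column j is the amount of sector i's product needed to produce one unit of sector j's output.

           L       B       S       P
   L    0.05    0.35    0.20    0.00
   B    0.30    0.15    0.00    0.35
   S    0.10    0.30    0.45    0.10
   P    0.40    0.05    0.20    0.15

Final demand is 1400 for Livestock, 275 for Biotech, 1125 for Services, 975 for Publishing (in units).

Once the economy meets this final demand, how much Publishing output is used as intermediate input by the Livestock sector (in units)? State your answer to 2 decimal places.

z_PL = 1584.93

I − A =
  [   0.95    -0.35    -0.20     0.00]
  [  -0.30     0.85     0.00    -0.35]
  [  -0.10    -0.30     0.55    -0.10]
  [  -0.40    -0.05    -0.20     0.85]
Compute the cofactors C_ij = (−1)^(i+j)·(3×3 minor ij) of I−A; the adjugate is their transpose:
adj(I−A) = Cᵀ =
  [ 0.349750   0.208625   0.165500   0.105375]
  [ 0.218250   0.400125   0.145500   0.181875]
  [ 0.224500   0.290750   0.531500   0.182250]
  [ 0.230250   0.190125   0.211500   0.351375]
det(I−A) = Σ_j (I−A)_1j·C_1j = (0.95)(0.349750) + (-0.35)(0.218250) + (-0.20)(0.224500) + (0.00)(0.230250) = 0.210975
(I − A)⁻¹ = adj(I−A) / det(I−A) ≈
  [   1.6578     0.9889     0.7845     0.4995]
  [   1.0345     1.8966     0.6897     0.8621]
  [   1.0641     1.3781     2.5193     0.8638]
  [   1.0914     0.9012     1.0025     1.6655]
First solve x = (I − A)⁻¹ d = adj(I−A)·d / det(I−A); in particular x_L = (0.349750·1400 + 0.208625·275 + 0.165500·1125 + 0.105375·975) / 0.210975 = 835.95 / 0.210975 ≈ 3962.3178.
Intermediate flow from P to L: z_PL = a_PL · x_L = 0.40 × 835.95 / 0.210975 = 334.38 / 0.210975 ≈ 1584.93.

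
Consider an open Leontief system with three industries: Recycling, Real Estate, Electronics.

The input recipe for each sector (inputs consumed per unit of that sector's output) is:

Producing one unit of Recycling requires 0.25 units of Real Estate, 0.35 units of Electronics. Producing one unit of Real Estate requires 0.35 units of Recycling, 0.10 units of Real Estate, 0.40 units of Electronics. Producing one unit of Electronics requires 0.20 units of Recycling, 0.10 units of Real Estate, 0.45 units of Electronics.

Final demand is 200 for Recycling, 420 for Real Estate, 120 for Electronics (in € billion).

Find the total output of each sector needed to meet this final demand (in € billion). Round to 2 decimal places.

I − A =
  [   1.00    -0.35    -0.20]
  [  -0.25     0.90    -0.10]
  [  -0.35    -0.40     0.55]
Cofactors of I−A, C_ij = (−1)^(i+j)·(minor ij) (rows/columns in the sector order above):
  C_11 = (0.90)(0.55) − (-0.10)(-0.40) = 0.4550
  C_12 = −[(-0.25)(0.55) − (-0.10)(-0.35)] = 0.1725
  C_13 = (-0.25)(-0.40) − (0.90)(-0.35) = 0.4150
  C_21 = −[(-0.35)(0.55) − (-0.20)(-0.40)] = 0.2725
  C_22 = (1.00)(0.55) − (-0.20)(-0.35) = 0.4800
  C_23 = −[(1.00)(-0.40) − (-0.35)(-0.35)] = 0.5225
  C_31 = (-0.35)(-0.10) − (-0.20)(0.90) = 0.2150
  C_32 = −[(1.00)(-0.10) − (-0.20)(-0.25)] = 0.1500
  C_33 = (1.00)(0.90) − (-0.35)(-0.25) = 0.8125
det(I−A) = Σ_j (I−A)_1j·C_1j = (1.00)(0.4550) + (-0.35)(0.1725) + (-0.20)(0.4150) = 0.311625
adj(I−A) = Cᵀ =
  [ 0.4550   0.2725   0.2150]
  [ 0.1725   0.4800   0.1500]
  [ 0.4150   0.5225   0.8125]
(I − A)⁻¹ = adj(I−A) / det(I−A) ≈
  [   1.4601     0.8744     0.6899]
  [   0.5535     1.5403     0.4813]
  [   1.3317     1.6767     2.6073]
x = (I − A)⁻¹ d = adj(I−A)·d / det(I−A), with det(I−A) = 0.311625:
  x_1 = (0.4550·200 + 0.2725·420 + 0.2150·120) / 0.311625 = 231.25 / 0.311625 ≈ 742.08
  x_2 = (0.1725·200 + 0.4800·420 + 0.1500·120) / 0.311625 = 254.10 / 0.311625 ≈ 815.40
  x_3 = (0.4150·200 + 0.5225·420 + 0.8125·120) / 0.311625 = 399.95 / 0.311625 ≈ 1283.43

x_1 = 742.08, x_2 = 815.40, x_3 = 1283.43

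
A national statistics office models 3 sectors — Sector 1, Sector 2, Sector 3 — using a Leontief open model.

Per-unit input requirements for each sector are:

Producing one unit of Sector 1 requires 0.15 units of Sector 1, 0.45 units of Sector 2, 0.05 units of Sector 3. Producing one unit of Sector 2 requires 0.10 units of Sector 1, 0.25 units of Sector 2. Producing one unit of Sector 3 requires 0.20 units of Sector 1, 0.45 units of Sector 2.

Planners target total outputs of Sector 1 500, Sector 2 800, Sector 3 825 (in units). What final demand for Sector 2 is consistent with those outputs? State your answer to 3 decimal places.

d_2 = 3.750

I − A =
  [   0.85    -0.10    -0.20]
  [  -0.45     0.75    -0.45]
  [  -0.05     0.00     1.00]
d = (I − A) x:
  d_1 = (+0.85)·500 + (-0.10)·800 + (-0.20)·825 = 180.000
  d_2 = (-0.45)·500 + (+0.75)·800 + (-0.45)·825 = 3.750
  d_3 = (-0.05)·500 + (+0.00)·800 + (+1.00)·825 = 800.000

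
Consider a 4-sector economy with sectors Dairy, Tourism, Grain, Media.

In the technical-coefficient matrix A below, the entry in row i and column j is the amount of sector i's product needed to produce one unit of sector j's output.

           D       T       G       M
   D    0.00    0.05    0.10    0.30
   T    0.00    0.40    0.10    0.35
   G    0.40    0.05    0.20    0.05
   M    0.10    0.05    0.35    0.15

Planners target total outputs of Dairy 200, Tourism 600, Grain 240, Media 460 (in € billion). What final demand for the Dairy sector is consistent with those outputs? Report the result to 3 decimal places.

I − A =
  [   1.00    -0.05    -0.10    -0.30]
  [   0.00     0.60    -0.10    -0.35]
  [  -0.40    -0.05     0.80    -0.05]
  [  -0.10    -0.05    -0.35     0.85]
d = (I − A) x:
  d_D = (+1.00)·200 + (-0.05)·600 + (-0.10)·240 + (-0.30)·460 = 8.000
  d_T = (+0.00)·200 + (+0.60)·600 + (-0.10)·240 + (-0.35)·460 = 175.000
  d_G = (-0.40)·200 + (-0.05)·600 + (+0.80)·240 + (-0.05)·460 = 59.000
  d_M = (-0.10)·200 + (-0.05)·600 + (-0.35)·240 + (+0.85)·460 = 257.000

d_D = 8.000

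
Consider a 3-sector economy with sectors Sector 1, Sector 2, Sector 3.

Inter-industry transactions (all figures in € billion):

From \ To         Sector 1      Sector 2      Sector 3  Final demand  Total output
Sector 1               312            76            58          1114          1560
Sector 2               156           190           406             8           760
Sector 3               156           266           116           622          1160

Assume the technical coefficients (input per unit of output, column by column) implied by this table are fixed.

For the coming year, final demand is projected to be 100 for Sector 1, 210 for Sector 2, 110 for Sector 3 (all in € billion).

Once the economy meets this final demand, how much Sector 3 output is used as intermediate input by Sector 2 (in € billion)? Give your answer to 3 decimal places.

Technical coefficients a_ij = z_ij / X_j:
  a_11 = 312/1560 = 0.20, a_21 = 156/1560 = 0.10, a_31 = 156/1560 = 0.10
  a_12 = 76/760 = 0.10, a_22 = 190/760 = 0.25, a_32 = 266/760 = 0.35
  a_13 = 58/1160 = 0.05, a_23 = 406/1160 = 0.35, a_33 = 116/1160 = 0.10
I − A =
  [   0.80    -0.10    -0.05]
  [  -0.10     0.75    -0.35]
  [  -0.10    -0.35     0.90]
Cofactors of I−A, C_ij = (−1)^(i+j)·(minor ij) (rows/columns in the sector order above):
  C_11 = (0.75)(0.90) − (-0.35)(-0.35) = 0.5525
  C_12 = −[(-0.10)(0.90) − (-0.35)(-0.10)] = 0.1250
  C_13 = (-0.10)(-0.35) − (0.75)(-0.10) = 0.1100
  C_21 = −[(-0.10)(0.90) − (-0.05)(-0.35)] = 0.1075
  C_22 = (0.80)(0.90) − (-0.05)(-0.10) = 0.7150
  C_23 = −[(0.80)(-0.35) − (-0.10)(-0.10)] = 0.2900
  C_31 = (-0.10)(-0.35) − (-0.05)(0.75) = 0.0725
  C_32 = −[(0.80)(-0.35) − (-0.05)(-0.10)] = 0.2850
  C_33 = (0.80)(0.75) − (-0.10)(-0.10) = 0.5900
det(I−A) = Σ_j (I−A)_1j·C_1j = (0.80)(0.5525) + (-0.10)(0.1250) + (-0.05)(0.1100) = 0.4240
adj(I−A) = Cᵀ =
  [ 0.5525   0.1075   0.0725]
  [ 0.1250   0.7150   0.2850]
  [ 0.1100   0.2900   0.5900]
(I − A)⁻¹ = adj(I−A) / det(I−A) ≈
  [   1.3031     0.2535     0.1710]
  [   0.2948     1.6863     0.6722]
  [   0.2594     0.6840     1.3915]
First solve x = (I − A)⁻¹ d = adj(I−A)·d / det(I−A); in particular x_2 = (0.1250·100 + 0.7150·210 + 0.2850·110) / 0.4240 = 194.00 / 0.4240 ≈ 457.54717.
Intermediate flow from 3 to 2: z_32 = a_32 · x_2 = 0.35 × 194.00 / 0.4240 = 67.90 / 0.4240 ≈ 160.142.

z_32 = 160.142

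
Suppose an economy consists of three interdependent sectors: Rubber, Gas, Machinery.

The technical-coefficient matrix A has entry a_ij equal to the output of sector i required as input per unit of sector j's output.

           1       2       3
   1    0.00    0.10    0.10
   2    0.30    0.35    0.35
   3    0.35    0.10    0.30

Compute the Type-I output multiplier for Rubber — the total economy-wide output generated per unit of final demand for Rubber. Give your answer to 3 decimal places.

m_1 = 2.798

I − A =
  [   1.00    -0.10    -0.10]
  [  -0.30     0.65    -0.35]
  [  -0.35    -0.10     0.70]
Cofactors of I−A, C_ij = (−1)^(i+j)·(minor ij) (rows/columns in the sector order above):
  C_11 = (0.65)(0.70) − (-0.35)(-0.10) = 0.4200
  C_12 = −[(-0.30)(0.70) − (-0.35)(-0.35)] = 0.3325
  C_13 = (-0.30)(-0.10) − (0.65)(-0.35) = 0.2575
  C_21 = −[(-0.10)(0.70) − (-0.10)(-0.10)] = 0.0800
  C_22 = (1.00)(0.70) − (-0.10)(-0.35) = 0.6650
  C_23 = −[(1.00)(-0.10) − (-0.10)(-0.35)] = 0.1350
  C_31 = (-0.10)(-0.35) − (-0.10)(0.65) = 0.1000
  C_32 = −[(1.00)(-0.35) − (-0.10)(-0.30)] = 0.3800
  C_33 = (1.00)(0.65) − (-0.10)(-0.30) = 0.6200
det(I−A) = Σ_j (I−A)_1j·C_1j = (1.00)(0.4200) + (-0.10)(0.3325) + (-0.10)(0.2575) = 0.3610
adj(I−A) = Cᵀ =
  [ 0.4200   0.0800   0.1000]
  [ 0.3325   0.6650   0.3800]
  [ 0.2575   0.1350   0.6200]
(I − A)⁻¹ = adj(I−A) / det(I−A) ≈
  [   1.1634     0.2216     0.2770]
  [   0.9211     1.8421     1.0526]
  [   0.7133     0.3740     1.7175]
The output multiplier for sector j is the column-j sum of the Leontief inverse (I − A)⁻¹ = adj(I−A) / det(I−A).
Column 1 of adj(I−A): (0.4200, 0.3325, 0.2575); det(I−A) = 0.3610.
m_1 = (0.4200 + 0.3325 + 0.2575) / 0.3610 = 1.01 / 0.3610 ≈ 2.798.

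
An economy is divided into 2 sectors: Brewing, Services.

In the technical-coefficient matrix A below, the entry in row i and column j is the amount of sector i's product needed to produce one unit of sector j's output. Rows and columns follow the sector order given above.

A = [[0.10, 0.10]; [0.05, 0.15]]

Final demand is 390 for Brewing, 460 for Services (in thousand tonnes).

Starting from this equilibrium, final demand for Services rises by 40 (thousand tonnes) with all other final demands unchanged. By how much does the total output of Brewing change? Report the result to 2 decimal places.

Δx_1 = 5.26

I − A =
  [   0.90    -0.10]
  [  -0.05     0.85]
det(I−A) = (0.90)(0.85) − (-0.10)(-0.05) = 0.7600
adj(I−A) = [[0.85, 0.10], [0.05, 0.90]]
(I − A)⁻¹ = adj(I−A) / det(I−A) ≈
  [   1.1184     0.1316]
  [   0.0658     1.1842]
Δx = (I − A)⁻¹ Δd with Δd having +40 in the Services component and 0 elsewhere.
So Δx_1 = L_12 · (+40), where L_12 = adj(I−A)_12 / det(I−A) = 0.10 / 0.7600.
Δx_1 = 0.10 × (+40) / 0.7600 = 4.00 / 0.7600 ≈ 5.26.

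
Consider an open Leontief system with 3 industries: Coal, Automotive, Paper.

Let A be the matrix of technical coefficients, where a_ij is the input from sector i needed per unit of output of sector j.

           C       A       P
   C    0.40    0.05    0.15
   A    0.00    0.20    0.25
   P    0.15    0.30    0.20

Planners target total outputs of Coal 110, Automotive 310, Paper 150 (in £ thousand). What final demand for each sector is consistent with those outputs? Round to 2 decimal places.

I − A =
  [   0.60    -0.05    -0.15]
  [   0.00     0.80    -0.25]
  [  -0.15    -0.30     0.80]
d = (I − A) x:
  d_C = (+0.60)·110 + (-0.05)·310 + (-0.15)·150 = 28.00
  d_A = (+0.00)·110 + (+0.80)·310 + (-0.25)·150 = 210.50
  d_P = (-0.15)·110 + (-0.30)·310 + (+0.80)·150 = 10.50

d_C = 28.00, d_A = 210.50, d_P = 10.50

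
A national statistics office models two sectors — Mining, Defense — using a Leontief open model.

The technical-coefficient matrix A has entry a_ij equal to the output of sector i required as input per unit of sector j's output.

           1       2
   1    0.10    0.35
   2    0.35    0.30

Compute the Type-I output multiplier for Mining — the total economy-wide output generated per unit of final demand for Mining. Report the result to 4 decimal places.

I − A =
  [   0.90    -0.35]
  [  -0.35     0.70]
det(I−A) = (0.90)(0.70) − (-0.35)(-0.35) = 0.5075
adj(I−A) = [[0.70, 0.35], [0.35, 0.90]]
(I − A)⁻¹ = adj(I−A) / det(I−A) ≈
  [   1.37931     0.68966]
  [   0.68966     1.77340]
The output multiplier for sector j is the column-j sum of the Leontief inverse (I − A)⁻¹ = adj(I−A) / det(I−A).
Column 1 of adj(I−A): (0.70, 0.35); det(I−A) = 0.5075.
m_1 = (0.70 + 0.35) / 0.5075 = 1.05 / 0.5075 ≈ 2.0690.

m_1 = 2.0690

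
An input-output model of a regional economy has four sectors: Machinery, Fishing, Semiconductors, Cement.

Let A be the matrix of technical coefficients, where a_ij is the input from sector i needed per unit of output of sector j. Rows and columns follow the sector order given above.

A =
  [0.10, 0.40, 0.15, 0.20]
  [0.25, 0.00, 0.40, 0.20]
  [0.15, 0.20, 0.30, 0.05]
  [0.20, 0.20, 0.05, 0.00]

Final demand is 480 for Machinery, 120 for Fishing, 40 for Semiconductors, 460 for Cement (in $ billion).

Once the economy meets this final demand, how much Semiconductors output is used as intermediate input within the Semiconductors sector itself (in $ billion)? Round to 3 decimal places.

z_33 = 188.671

I − A =
  [   0.90    -0.40    -0.15    -0.20]
  [  -0.25     1.00    -0.40    -0.20]
  [  -0.15    -0.20     0.70    -0.05]
  [  -0.20    -0.20    -0.05     1.00]
Compute the cofactors C_ij = (−1)^(i+j)·(3×3 minor ij) of I−A; the adjugate is their transpose:
adj(I−A) = Cᵀ =
  [ 0.583500   0.340500   0.334000   0.201500]
  [ 0.267875   0.574250   0.399000   0.188375]
  [ 0.214500   0.251000   0.698000   0.128000]
  [ 0.181000   0.195500   0.181500   0.434000]
det(I−A) = Σ_j (I−A)_1j·C_1j = (0.90)(0.583500) + (-0.40)(0.267875) + (-0.15)(0.214500) + (-0.20)(0.181000) = 0.349625
(I − A)⁻¹ = adj(I−A) / det(I−A) ≈
  [   1.6689     0.9739     0.9553     0.5763]
  [   0.7662     1.6425     1.1412     0.5388]
  [   0.6135     0.7179     1.9964     0.3661]
  [   0.5177     0.5592     0.5191     1.2413]
First solve x = (I − A)⁻¹ d = adj(I−A)·d / det(I−A); in particular x_3 = (0.214500·480 + 0.251000·120 + 0.698000·40 + 0.128000·460) / 0.349625 = 219.88 / 0.349625 ≈ 628.90240.
Intermediate flow from 3 to 3: z_33 = a_33 · x_3 = 0.30 × 219.88 / 0.349625 = 65.964 / 0.349625 ≈ 188.671.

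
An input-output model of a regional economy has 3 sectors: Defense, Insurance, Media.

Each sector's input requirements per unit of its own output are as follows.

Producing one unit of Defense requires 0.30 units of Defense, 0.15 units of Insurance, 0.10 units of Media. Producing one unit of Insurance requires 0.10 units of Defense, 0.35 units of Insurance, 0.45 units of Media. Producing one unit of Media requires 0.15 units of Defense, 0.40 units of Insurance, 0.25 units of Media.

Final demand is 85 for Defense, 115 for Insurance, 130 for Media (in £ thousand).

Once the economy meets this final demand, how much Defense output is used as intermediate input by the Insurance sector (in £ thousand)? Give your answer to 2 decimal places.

I − A =
  [   0.70    -0.10    -0.15]
  [  -0.15     0.65    -0.40]
  [  -0.10    -0.45     0.75]
Cofactors of I−A, C_ij = (−1)^(i+j)·(minor ij) (rows/columns in the sector order above):
  C_11 = (0.65)(0.75) − (-0.40)(-0.45) = 0.3075
  C_12 = −[(-0.15)(0.75) − (-0.40)(-0.10)] = 0.1525
  C_13 = (-0.15)(-0.45) − (0.65)(-0.10) = 0.1325
  C_21 = −[(-0.10)(0.75) − (-0.15)(-0.45)] = 0.1425
  C_22 = (0.70)(0.75) − (-0.15)(-0.10) = 0.5100
  C_23 = −[(0.70)(-0.45) − (-0.10)(-0.10)] = 0.3250
  C_31 = (-0.10)(-0.40) − (-0.15)(0.65) = 0.1375
  C_32 = −[(0.70)(-0.40) − (-0.15)(-0.15)] = 0.3025
  C_33 = (0.70)(0.65) − (-0.10)(-0.15) = 0.4400
det(I−A) = Σ_j (I−A)_1j·C_1j = (0.70)(0.3075) + (-0.10)(0.1525) + (-0.15)(0.1325) = 0.180125
adj(I−A) = Cᵀ =
  [ 0.3075   0.1425   0.1375]
  [ 0.1525   0.5100   0.3025]
  [ 0.1325   0.3250   0.4400]
(I − A)⁻¹ = adj(I−A) / det(I−A) ≈
  [   1.7071     0.7911     0.7634]
  [   0.8466     2.8314     1.6794]
  [   0.7356     1.8043     2.4427]
First solve x = (I − A)⁻¹ d = adj(I−A)·d / det(I−A); in particular x_I = (0.1525·85 + 0.5100·115 + 0.3025·130) / 0.180125 = 110.9375 / 0.180125 ≈ 615.8917.
Intermediate flow from D to I: z_DI = a_DI · x_I = 0.10 × 110.9375 / 0.180125 = 11.09375 / 0.180125 ≈ 61.59.

z_DI = 61.59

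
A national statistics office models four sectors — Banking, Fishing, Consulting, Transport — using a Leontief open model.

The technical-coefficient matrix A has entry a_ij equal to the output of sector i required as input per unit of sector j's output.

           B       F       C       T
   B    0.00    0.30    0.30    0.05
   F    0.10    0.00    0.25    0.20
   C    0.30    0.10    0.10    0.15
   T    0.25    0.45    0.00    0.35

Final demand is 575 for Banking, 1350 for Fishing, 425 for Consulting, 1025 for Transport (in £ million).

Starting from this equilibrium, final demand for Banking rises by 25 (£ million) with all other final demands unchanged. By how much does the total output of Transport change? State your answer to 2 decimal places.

I − A =
  [   1.00    -0.30    -0.30    -0.05]
  [  -0.10     1.00    -0.25    -0.20]
  [  -0.30    -0.10     0.90    -0.15]
  [  -0.25    -0.45     0.00     0.65]
Compute the cofactors C_ij = (−1)^(i+j)·(3×3 minor ij) of I−A; the adjugate is their transpose:
adj(I−A) = Cᵀ =
  [ 0.470875   0.235500   0.222375   0.160000]
  [ 0.161625   0.504000   0.193875   0.212250]
  [ 0.223750   0.207750   0.510750   0.199000]
  [ 0.293000   0.439500   0.219750   0.732500]
det(I−A) = Σ_j (I−A)_1j·C_1j = (1.00)(0.470875) + (-0.30)(0.161625) + (-0.30)(0.223750) + (-0.05)(0.293000) = 0.3406125
(I − A)⁻¹ = adj(I−A) / det(I−A) ≈
  [   1.3824     0.6914     0.6529     0.4697]
  [   0.4745     1.4797     0.5692     0.6231]
  [   0.6569     0.6099     1.4995     0.5842]
  [   0.8602     1.2903     0.6452     2.1505]
Δx = (I − A)⁻¹ Δd with Δd having +25 in the Banking component and 0 elsewhere.
So Δx_T = L_TB · (+25), where L_TB = adj(I−A)_TB / det(I−A) = 0.293000 / 0.3406125.
Δx_T = 0.293000 × (+25) / 0.3406125 = 7.325 / 0.3406125 ≈ 21.51.

Δx_T = 21.51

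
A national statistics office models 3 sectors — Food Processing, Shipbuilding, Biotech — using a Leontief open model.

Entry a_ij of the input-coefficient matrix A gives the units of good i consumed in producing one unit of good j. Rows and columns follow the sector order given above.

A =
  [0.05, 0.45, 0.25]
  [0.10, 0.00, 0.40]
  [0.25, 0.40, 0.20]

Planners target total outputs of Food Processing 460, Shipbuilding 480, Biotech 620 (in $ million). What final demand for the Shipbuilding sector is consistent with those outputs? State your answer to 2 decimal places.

I − A =
  [   0.95    -0.45    -0.25]
  [  -0.10     1.00    -0.40]
  [  -0.25    -0.40     0.80]
d = (I − A) x:
  d_1 = (+0.95)·460 + (-0.45)·480 + (-0.25)·620 = 66.00
  d_2 = (-0.10)·460 + (+1.00)·480 + (-0.40)·620 = 186.00
  d_3 = (-0.25)·460 + (-0.40)·480 + (+0.80)·620 = 189.00

d_2 = 186.00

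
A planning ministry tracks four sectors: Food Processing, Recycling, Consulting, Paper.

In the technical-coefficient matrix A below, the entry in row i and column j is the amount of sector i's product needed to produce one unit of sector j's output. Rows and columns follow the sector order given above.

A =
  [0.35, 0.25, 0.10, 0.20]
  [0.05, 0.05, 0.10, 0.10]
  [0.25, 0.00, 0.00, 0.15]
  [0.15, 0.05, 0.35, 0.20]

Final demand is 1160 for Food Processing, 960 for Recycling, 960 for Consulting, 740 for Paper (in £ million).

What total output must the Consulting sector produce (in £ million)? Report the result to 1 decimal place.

x_C = 2274.3

I − A =
  [   0.65    -0.25    -0.10    -0.20]
  [  -0.05     0.95    -0.10    -0.10]
  [  -0.25     0.00     1.00    -0.15]
  [  -0.15    -0.05    -0.35     0.80]
Compute the cofactors C_ij = (−1)^(i+j)·(3×3 minor ij) of I−A; the adjugate is their transpose:
adj(I−A) = Cᵀ =
  [ 0.704375   0.197625   0.171750   0.233000]
  [ 0.083375   0.416125   0.080750   0.088000]
  [ 0.210500   0.063000   0.448000   0.144500]
  [ 0.229375   0.090625   0.233250   0.575000]
det(I−A) = Σ_j (I−A)_1j·C_1j = (0.65)(0.704375) + (-0.25)(0.083375) + (-0.10)(0.210500) + (-0.20)(0.229375) = 0.370075
(I − A)⁻¹ = adj(I−A) / det(I−A) ≈
  [   1.9033     0.5340     0.4641     0.6296]
  [   0.2253     1.1244     0.2182     0.2378]
  [   0.5688     0.1702     1.2106     0.3905]
  [   0.6198     0.2449     0.6303     1.5537]
x = (I − A)⁻¹ d = adj(I−A)·d / det(I−A), with det(I−A) = 0.370075:
  x_F = (0.704375·1160 + 0.197625·960 + 0.171750·960 + 0.233000·740) / 0.370075 = 1344.095 / 0.370075 ≈ 3632.0
  x_R = (0.083375·1160 + 0.416125·960 + 0.080750·960 + 0.088000·740) / 0.370075 = 638.835 / 0.370075 ≈ 1726.2
  x_C = (0.210500·1160 + 0.063000·960 + 0.448000·960 + 0.144500·740) / 0.370075 = 841.67 / 0.370075 ≈ 2274.3
  x_P = (0.229375·1160 + 0.090625·960 + 0.233250·960 + 0.575000·740) / 0.370075 = 1002.495 / 0.370075 ≈ 2708.9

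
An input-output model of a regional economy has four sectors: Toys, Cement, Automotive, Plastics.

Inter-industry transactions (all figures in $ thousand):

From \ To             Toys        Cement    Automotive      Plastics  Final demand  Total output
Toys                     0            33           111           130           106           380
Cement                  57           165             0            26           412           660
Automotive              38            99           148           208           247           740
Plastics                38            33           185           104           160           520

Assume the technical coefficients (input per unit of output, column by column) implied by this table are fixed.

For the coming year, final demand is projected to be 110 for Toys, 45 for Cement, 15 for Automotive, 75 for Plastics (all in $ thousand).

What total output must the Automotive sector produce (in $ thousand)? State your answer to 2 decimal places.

x_3 = 145.36

Technical coefficients a_ij = z_ij / X_j:
  a_11 = 0/380 = 0.00, a_21 = 57/380 = 0.15, a_31 = 38/380 = 0.10, a_41 = 38/380 = 0.10
  a_12 = 33/660 = 0.05, a_22 = 165/660 = 0.25, a_32 = 99/660 = 0.15, a_42 = 33/660 = 0.05
  a_13 = 111/740 = 0.15, a_23 = 0/740 = 0.00, a_33 = 148/740 = 0.20, a_43 = 185/740 = 0.25
  a_14 = 130/520 = 0.25, a_24 = 26/520 = 0.05, a_34 = 208/520 = 0.40, a_44 = 104/520 = 0.20
I − A =
  [   1.00    -0.05    -0.15    -0.25]
  [  -0.15     0.75     0.00    -0.05]
  [  -0.10    -0.15     0.80    -0.40]
  [  -0.10    -0.05    -0.25     0.80]
Compute the cofactors C_ij = (−1)^(i+j)·(3×3 minor ij) of I−A; the adjugate is their transpose:
adj(I−A) = Cᵀ =
  [ 0.401125   0.067375   0.137125   0.198125]
  [ 0.086250   0.495750   0.040625   0.078250]
  [ 0.111500   0.143500   0.570625   0.329125]
  [ 0.090375   0.084250   0.198000   0.579375]
det(I−A) = Σ_j (I−A)_1j·C_1j = (1.00)(0.401125) + (-0.05)(0.086250) + (-0.15)(0.111500) + (-0.25)(0.090375) = 0.35749375
(I − A)⁻¹ = adj(I−A) / det(I−A) ≈
  [   1.1220     0.1885     0.3836     0.5542]
  [   0.2413     1.3867     0.1136     0.2189]
  [   0.3119     0.4014     1.5962     0.9206]
  [   0.2528     0.2357     0.5539     1.6207]
x = (I − A)⁻¹ d = adj(I−A)·d / det(I−A), with det(I−A) = 0.35749375:
  x_1 = (0.401125·110 + 0.067375·45 + 0.137125·15 + 0.198125·75) / 0.35749375 = 64.071875 / 0.35749375 ≈ 179.23
  x_2 = (0.086250·110 + 0.495750·45 + 0.040625·15 + 0.078250·75) / 0.35749375 = 38.274375 / 0.35749375 ≈ 107.06
  x_3 = (0.111500·110 + 0.143500·45 + 0.570625·15 + 0.329125·75) / 0.35749375 = 51.96625 / 0.35749375 ≈ 145.36
  x_4 = (0.090375·110 + 0.084250·45 + 0.198000·15 + 0.579375·75) / 0.35749375 = 60.155625 / 0.35749375 ≈ 168.27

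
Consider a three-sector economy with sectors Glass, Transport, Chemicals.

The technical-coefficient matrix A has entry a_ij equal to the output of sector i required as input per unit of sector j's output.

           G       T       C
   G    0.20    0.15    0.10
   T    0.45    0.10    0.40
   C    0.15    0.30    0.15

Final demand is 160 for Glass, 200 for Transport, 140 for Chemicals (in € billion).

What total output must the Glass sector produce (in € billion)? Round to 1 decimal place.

x_G = 368.4

I − A =
  [   0.80    -0.15    -0.10]
  [  -0.45     0.90    -0.40]
  [  -0.15    -0.30     0.85]
Cofactors of I−A, C_ij = (−1)^(i+j)·(minor ij) (rows/columns in the sector order above):
  C_11 = (0.90)(0.85) − (-0.40)(-0.30) = 0.6450
  C_12 = −[(-0.45)(0.85) − (-0.40)(-0.15)] = 0.4425
  C_13 = (-0.45)(-0.30) − (0.90)(-0.15) = 0.2700
  C_21 = −[(-0.15)(0.85) − (-0.10)(-0.30)] = 0.1575
  C_22 = (0.80)(0.85) − (-0.10)(-0.15) = 0.6650
  C_23 = −[(0.80)(-0.30) − (-0.15)(-0.15)] = 0.2625
  C_31 = (-0.15)(-0.40) − (-0.10)(0.90) = 0.1500
  C_32 = −[(0.80)(-0.40) − (-0.10)(-0.45)] = 0.3650
  C_33 = (0.80)(0.90) − (-0.15)(-0.45) = 0.6525
det(I−A) = Σ_j (I−A)_1j·C_1j = (0.80)(0.6450) + (-0.15)(0.4425) + (-0.10)(0.2700) = 0.422625
adj(I−A) = Cᵀ =
  [ 0.6450   0.1575   0.1500]
  [ 0.4425   0.6650   0.3650]
  [ 0.2700   0.2625   0.6525]
(I − A)⁻¹ = adj(I−A) / det(I−A) ≈
  [   1.5262     0.3727     0.3549]
  [   1.0470     1.5735     0.8636]
  [   0.6389     0.6211     1.5439]
x = (I − A)⁻¹ d = adj(I−A)·d / det(I−A), with det(I−A) = 0.422625:
  x_G = (0.6450·160 + 0.1575·200 + 0.1500·140) / 0.422625 = 155.70 / 0.422625 ≈ 368.4
  x_T = (0.4425·160 + 0.6650·200 + 0.3650·140) / 0.422625 = 254.90 / 0.422625 ≈ 603.1
  x_C = (0.2700·160 + 0.2625·200 + 0.6525·140) / 0.422625 = 187.05 / 0.422625 ≈ 442.6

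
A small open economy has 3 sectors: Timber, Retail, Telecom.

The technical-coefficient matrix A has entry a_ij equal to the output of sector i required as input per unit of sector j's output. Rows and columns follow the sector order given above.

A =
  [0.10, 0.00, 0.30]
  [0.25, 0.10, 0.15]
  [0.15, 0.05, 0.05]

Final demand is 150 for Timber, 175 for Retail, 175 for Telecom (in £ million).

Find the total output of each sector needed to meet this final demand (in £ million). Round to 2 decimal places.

x_1 = 246.35, x_2 = 302.71, x_3 = 239.04

I − A =
  [   0.90     0.00    -0.30]
  [  -0.25     0.90    -0.15]
  [  -0.15    -0.05     0.95]
Cofactors of I−A, C_ij = (−1)^(i+j)·(minor ij) (rows/columns in the sector order above):
  C_11 = (0.90)(0.95) − (-0.15)(-0.05) = 0.8475
  C_12 = −[(-0.25)(0.95) − (-0.15)(-0.15)] = 0.2600
  C_13 = (-0.25)(-0.05) − (0.90)(-0.15) = 0.1475
  C_21 = −[(0.00)(0.95) − (-0.30)(-0.05)] = 0.0150
  C_22 = (0.90)(0.95) − (-0.30)(-0.15) = 0.8100
  C_23 = −[(0.90)(-0.05) − (0.00)(-0.15)] = 0.0450
  C_31 = (0.00)(-0.15) − (-0.30)(0.90) = 0.2700
  C_32 = −[(0.90)(-0.15) − (-0.30)(-0.25)] = 0.2100
  C_33 = (0.90)(0.90) − (0.00)(-0.25) = 0.8100
det(I−A) = Σ_j (I−A)_1j·C_1j = (0.90)(0.8475) + (0.00)(0.2600) + (-0.30)(0.1475) = 0.7185
adj(I−A) = Cᵀ =
  [ 0.8475   0.0150   0.2700]
  [ 0.2600   0.8100   0.2100]
  [ 0.1475   0.0450   0.8100]
(I − A)⁻¹ = adj(I−A) / det(I−A) ≈
  [   1.1795     0.0209     0.3758]
  [   0.3619     1.1273     0.2923]
  [   0.2053     0.0626     1.1273]
x = (I − A)⁻¹ d = adj(I−A)·d / det(I−A), with det(I−A) = 0.7185:
  x_1 = (0.8475·150 + 0.0150·175 + 0.2700·175) / 0.7185 = 177.00 / 0.7185 ≈ 246.35
  x_2 = (0.2600·150 + 0.8100·175 + 0.2100·175) / 0.7185 = 217.50 / 0.7185 ≈ 302.71
  x_3 = (0.1475·150 + 0.0450·175 + 0.8100·175) / 0.7185 = 171.75 / 0.7185 ≈ 239.04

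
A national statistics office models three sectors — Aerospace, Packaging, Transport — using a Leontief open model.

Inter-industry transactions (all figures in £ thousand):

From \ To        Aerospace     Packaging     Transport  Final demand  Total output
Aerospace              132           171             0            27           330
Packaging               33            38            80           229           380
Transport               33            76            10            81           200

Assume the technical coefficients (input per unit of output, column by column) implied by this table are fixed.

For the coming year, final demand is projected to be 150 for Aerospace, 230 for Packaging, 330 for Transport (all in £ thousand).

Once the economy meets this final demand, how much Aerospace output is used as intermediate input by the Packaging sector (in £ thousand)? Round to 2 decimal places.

Technical coefficients a_ij = z_ij / X_j:
  a_AA = 132/330 = 0.40, a_PA = 33/330 = 0.10, a_TA = 33/330 = 0.10
  a_AP = 171/380 = 0.45, a_PP = 38/380 = 0.10, a_TP = 76/380 = 0.20
  a_AT = 0/200 = 0.00, a_PT = 80/200 = 0.40, a_TT = 10/200 = 0.05
I − A =
  [   0.60    -0.45     0.00]
  [  -0.10     0.90    -0.40]
  [  -0.10    -0.20     0.95]
Cofactors of I−A, C_ij = (−1)^(i+j)·(minor ij) (rows/columns in the sector order above):
  C_11 = (0.90)(0.95) − (-0.40)(-0.20) = 0.7750
  C_12 = −[(-0.10)(0.95) − (-0.40)(-0.10)] = 0.1350
  C_13 = (-0.10)(-0.20) − (0.90)(-0.10) = 0.1100
  C_21 = −[(-0.45)(0.95) − (0.00)(-0.20)] = 0.4275
  C_22 = (0.60)(0.95) − (0.00)(-0.10) = 0.5700
  C_23 = −[(0.60)(-0.20) − (-0.45)(-0.10)] = 0.1650
  C_31 = (-0.45)(-0.40) − (0.00)(0.90) = 0.1800
  C_32 = −[(0.60)(-0.40) − (0.00)(-0.10)] = 0.2400
  C_33 = (0.60)(0.90) − (-0.45)(-0.10) = 0.4950
det(I−A) = Σ_j (I−A)_1j·C_1j = (0.60)(0.7750) + (-0.45)(0.1350) + (0.00)(0.1100) = 0.40425
adj(I−A) = Cᵀ =
  [ 0.7750   0.4275   0.1800]
  [ 0.1350   0.5700   0.2400]
  [ 0.1100   0.1650   0.4950]
(I − A)⁻¹ = adj(I−A) / det(I−A) ≈
  [   1.9171     1.0575     0.4453]
  [   0.3340     1.4100     0.5937]
  [   0.2721     0.4082     1.2245]
First solve x = (I − A)⁻¹ d = adj(I−A)·d / det(I−A); in particular x_P = (0.1350·150 + 0.5700·230 + 0.2400·330) / 0.40425 = 230.55 / 0.40425 ≈ 570.3154.
Intermediate flow from A to P: z_AP = a_AP · x_P = 0.45 × 230.55 / 0.40425 = 103.7475 / 0.40425 ≈ 256.64.

z_AP = 256.64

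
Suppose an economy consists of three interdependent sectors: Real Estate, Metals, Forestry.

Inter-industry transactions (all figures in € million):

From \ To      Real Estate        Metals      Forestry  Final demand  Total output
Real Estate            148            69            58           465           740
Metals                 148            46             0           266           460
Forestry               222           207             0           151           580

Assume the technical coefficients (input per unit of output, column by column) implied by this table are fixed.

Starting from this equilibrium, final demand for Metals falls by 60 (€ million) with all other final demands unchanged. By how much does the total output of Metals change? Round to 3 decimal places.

Technical coefficients a_ij = z_ij / X_j:
  a_RR = 148/740 = 0.20, a_MR = 148/740 = 0.20, a_FR = 222/740 = 0.30
  a_RM = 69/460 = 0.15, a_MM = 46/460 = 0.10, a_FM = 207/460 = 0.45
  a_RF = 58/580 = 0.10, a_MF = 0/580 = 0.00, a_FF = 0/580 = 0.00
I − A =
  [   0.80    -0.15    -0.10]
  [  -0.20     0.90     0.00]
  [  -0.30    -0.45     1.00]
Cofactors of I−A, C_ij = (−1)^(i+j)·(minor ij) (rows/columns in the sector order above):
  C_11 = (0.90)(1.00) − (0.00)(-0.45) = 0.9000
  C_12 = −[(-0.20)(1.00) − (0.00)(-0.30)] = 0.2000
  C_13 = (-0.20)(-0.45) − (0.90)(-0.30) = 0.3600
  C_21 = −[(-0.15)(1.00) − (-0.10)(-0.45)] = 0.1950
  C_22 = (0.80)(1.00) − (-0.10)(-0.30) = 0.7700
  C_23 = −[(0.80)(-0.45) − (-0.15)(-0.30)] = 0.4050
  C_31 = (-0.15)(0.00) − (-0.10)(0.90) = 0.0900
  C_32 = −[(0.80)(0.00) − (-0.10)(-0.20)] = 0.0200
  C_33 = (0.80)(0.90) − (-0.15)(-0.20) = 0.6900
det(I−A) = Σ_j (I−A)_1j·C_1j = (0.80)(0.9000) + (-0.15)(0.2000) + (-0.10)(0.3600) = 0.6540
adj(I−A) = Cᵀ =
  [ 0.9000   0.1950   0.0900]
  [ 0.2000   0.7700   0.0200]
  [ 0.3600   0.4050   0.6900]
(I − A)⁻¹ = adj(I−A) / det(I−A) ≈
  [   1.3761     0.2982     0.1376]
  [   0.3058     1.1774     0.0306]
  [   0.5505     0.6193     1.0550]
Δx = (I − A)⁻¹ Δd with Δd having -60 in the Metals component and 0 elsewhere.
So Δx_M = L_MM · (-60), where L_MM = adj(I−A)_MM / det(I−A) = 0.7700 / 0.6540.
Δx_M = 0.7700 × (-60) / 0.6540 = -46.20 / 0.6540 ≈ -70.642.

Δx_M = -70.642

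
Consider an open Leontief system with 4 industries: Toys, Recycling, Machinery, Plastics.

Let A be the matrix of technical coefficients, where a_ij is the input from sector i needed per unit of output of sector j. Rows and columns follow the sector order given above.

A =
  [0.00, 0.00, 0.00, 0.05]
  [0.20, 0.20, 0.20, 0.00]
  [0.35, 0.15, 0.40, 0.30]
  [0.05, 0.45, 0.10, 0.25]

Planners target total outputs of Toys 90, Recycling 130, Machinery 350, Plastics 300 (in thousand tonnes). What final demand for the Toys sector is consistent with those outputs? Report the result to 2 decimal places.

d_T = 75.00

I − A =
  [   1.00     0.00     0.00    -0.05]
  [  -0.20     0.80    -0.20     0.00]
  [  -0.35    -0.15     0.60    -0.30]
  [  -0.05    -0.45    -0.10     0.75]
d = (I − A) x:
  d_T = (+1.00)·90 + (+0.00)·130 + (+0.00)·350 + (-0.05)·300 = 75.00
  d_R = (-0.20)·90 + (+0.80)·130 + (-0.20)·350 + (+0.00)·300 = 16.00
  d_M = (-0.35)·90 + (-0.15)·130 + (+0.60)·350 + (-0.30)·300 = 69.00
  d_P = (-0.05)·90 + (-0.45)·130 + (-0.10)·350 + (+0.75)·300 = 127.00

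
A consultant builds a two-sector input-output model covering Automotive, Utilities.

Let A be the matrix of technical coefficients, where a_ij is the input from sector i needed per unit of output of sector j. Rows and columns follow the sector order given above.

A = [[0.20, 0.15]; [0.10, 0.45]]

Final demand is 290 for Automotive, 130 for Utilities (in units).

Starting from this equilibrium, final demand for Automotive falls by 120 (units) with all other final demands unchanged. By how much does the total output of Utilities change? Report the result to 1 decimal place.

Δx_2 = -28.2

I − A =
  [   0.80    -0.15]
  [  -0.10     0.55]
det(I−A) = (0.80)(0.55) − (-0.15)(-0.10) = 0.4250
adj(I−A) = [[0.55, 0.15], [0.10, 0.80]]
(I − A)⁻¹ = adj(I−A) / det(I−A) ≈
  [   1.2941     0.3529]
  [   0.2353     1.8824]
Δx = (I − A)⁻¹ Δd with Δd having -120 in the Automotive component and 0 elsewhere.
So Δx_2 = L_21 · (-120), where L_21 = adj(I−A)_21 / det(I−A) = 0.10 / 0.4250.
Δx_2 = 0.10 × (-120) / 0.4250 = -12.00 / 0.4250 ≈ -28.2.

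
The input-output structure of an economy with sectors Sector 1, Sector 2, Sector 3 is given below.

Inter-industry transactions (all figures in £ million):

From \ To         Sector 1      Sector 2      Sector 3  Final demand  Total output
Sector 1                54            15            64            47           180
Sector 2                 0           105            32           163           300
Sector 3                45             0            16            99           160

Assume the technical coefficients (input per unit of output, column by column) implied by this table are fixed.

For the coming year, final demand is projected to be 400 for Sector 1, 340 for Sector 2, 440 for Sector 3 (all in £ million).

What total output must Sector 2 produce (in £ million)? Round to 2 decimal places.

Technical coefficients a_ij = z_ij / X_j:
  a_11 = 54/180 = 0.30, a_21 = 0/180 = 0.00, a_31 = 45/180 = 0.25
  a_12 = 15/300 = 0.05, a_22 = 105/300 = 0.35, a_32 = 0/300 = 0.00
  a_13 = 64/160 = 0.40, a_23 = 32/160 = 0.20, a_33 = 16/160 = 0.10
I − A =
  [   0.70    -0.05    -0.40]
  [   0.00     0.65    -0.20]
  [  -0.25     0.00     0.90]
Cofactors of I−A, C_ij = (−1)^(i+j)·(minor ij) (rows/columns in the sector order above):
  C_11 = (0.65)(0.90) − (-0.20)(0.00) = 0.5850
  C_12 = −[(0.00)(0.90) − (-0.20)(-0.25)] = 0.0500
  C_13 = (0.00)(0.00) − (0.65)(-0.25) = 0.1625
  C_21 = −[(-0.05)(0.90) − (-0.40)(0.00)] = 0.0450
  C_22 = (0.70)(0.90) − (-0.40)(-0.25) = 0.5300
  C_23 = −[(0.70)(0.00) − (-0.05)(-0.25)] = 0.0125
  C_31 = (-0.05)(-0.20) − (-0.40)(0.65) = 0.2700
  C_32 = −[(0.70)(-0.20) − (-0.40)(0.00)] = 0.1400
  C_33 = (0.70)(0.65) − (-0.05)(0.00) = 0.4550
det(I−A) = Σ_j (I−A)_1j·C_1j = (0.70)(0.5850) + (-0.05)(0.0500) + (-0.40)(0.1625) = 0.3420
adj(I−A) = Cᵀ =
  [ 0.5850   0.0450   0.2700]
  [ 0.0500   0.5300   0.1400]
  [ 0.1625   0.0125   0.4550]
(I − A)⁻¹ = adj(I−A) / det(I−A) ≈
  [   1.7105     0.1316     0.7895]
  [   0.1462     1.5497     0.4094]
  [   0.4751     0.0365     1.3304]
x = (I − A)⁻¹ d = adj(I−A)·d / det(I−A), with det(I−A) = 0.3420:
  x_1 = (0.5850·400 + 0.0450·340 + 0.2700·440) / 0.3420 = 368.10 / 0.3420 ≈ 1076.32
  x_2 = (0.0500·400 + 0.5300·340 + 0.1400·440) / 0.3420 = 261.80 / 0.3420 ≈ 765.50
  x_3 = (0.1625·400 + 0.0125·340 + 0.4550·440) / 0.3420 = 269.45 / 0.3420 ≈ 787.87

x_2 = 765.50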